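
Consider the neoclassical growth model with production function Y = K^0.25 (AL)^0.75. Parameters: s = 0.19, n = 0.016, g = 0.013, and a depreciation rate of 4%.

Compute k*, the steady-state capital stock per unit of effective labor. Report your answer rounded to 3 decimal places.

k* ≈ 3.860

In steady state, investment equals break-even investment: s·k^α = (n + g + δ)·k.
Rearranging, k^(1−α) = s / (n + g + δ).
k^0.75 = 0.19 / (0.016 + 0.013 + 0.040) = 0.19 / 0.069 = 2.7536
k* = 2.7536^(1/0.75) ≈ 3.8595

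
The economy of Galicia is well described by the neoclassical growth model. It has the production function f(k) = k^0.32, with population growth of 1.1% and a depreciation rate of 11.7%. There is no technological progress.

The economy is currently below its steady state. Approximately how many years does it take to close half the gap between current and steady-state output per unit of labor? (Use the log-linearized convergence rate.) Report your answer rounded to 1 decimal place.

about 8.0 years

Near the steady state the convergence rate is λ = (1 − α)(n + δ).
λ = (1 − 0.32) × 0.128 = 0.68 × 0.128 = 0.08704
Half-life = ln 2 / λ = 0.6931 / 0.08704 ≈ 7.96 years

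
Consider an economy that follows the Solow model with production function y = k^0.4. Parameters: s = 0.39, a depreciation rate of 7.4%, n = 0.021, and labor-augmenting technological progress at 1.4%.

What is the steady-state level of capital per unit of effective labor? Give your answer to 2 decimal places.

In steady state, investment equals break-even investment: s·k^α = (n + g + δ)·k.
Rearranging, k^(1−α) = s / (n + g + δ).
k^0.6 = 0.39 / (0.021 + 0.014 + 0.074) = 0.39 / 0.109 = 3.5780
k* = 3.5780^(1/0.6) ≈ 8.3702

k* ≈ 8.37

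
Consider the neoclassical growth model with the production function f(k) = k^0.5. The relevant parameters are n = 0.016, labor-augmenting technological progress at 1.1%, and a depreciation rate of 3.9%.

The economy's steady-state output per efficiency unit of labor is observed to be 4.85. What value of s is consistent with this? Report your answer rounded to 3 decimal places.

In steady state, investment equals break-even investment: s·k^α = (n + g + δ)·k.
Since y* = [s/(n + g + δ)]^(α/(1−α)), we have s/(n + g + δ) = (y*)^((1−α)/α) = 4.85^1 = 4.8500.
Therefore s = 4.8500 × (n + g + δ) = 4.8500 × 0.066 = 0.3201.

s ≈ 0.320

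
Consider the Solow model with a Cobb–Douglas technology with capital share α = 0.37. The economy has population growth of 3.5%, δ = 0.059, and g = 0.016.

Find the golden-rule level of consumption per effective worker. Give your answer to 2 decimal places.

At the golden rule, f'(k) = n + g + δ, so α·k^(α−1) = n + g + δ and k_gold = (α/(n + g + δ))^(1/(1−α)).
k_gold = (0.37/0.110)^(1/0.63) = 3.3636^1.5873 ≈ 6.8580
c_gold = f(k_gold) − (n + g + δ)·k_gold = 2.0389 − 0.110×6.8580 ≈ 1.2845

c_gold ≈ 1.28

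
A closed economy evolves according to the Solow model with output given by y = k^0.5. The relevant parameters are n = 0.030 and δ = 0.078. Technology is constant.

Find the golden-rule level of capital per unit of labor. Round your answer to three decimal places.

The golden rule sets f'(k) = n + δ, i.e. α·k^(α−1) = n + δ.
So k^(1−α) = α / (n + δ) = 0.5 / 0.108 = 4.6296.
k_gold = 4.6296^(1/0.5) ≈ 21.4332

k_gold ≈ 21.433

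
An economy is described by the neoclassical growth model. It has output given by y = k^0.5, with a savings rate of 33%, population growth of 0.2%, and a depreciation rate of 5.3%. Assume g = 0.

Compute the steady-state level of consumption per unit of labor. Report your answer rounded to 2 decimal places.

c* ≈ 4.02

At the steady state, Δk = 0, so s·k^α = (n + δ)·k.
Rearranging, k^(1−α) = s / (n + δ).
k^0.5 = 0.33 / (0.002 + 0.053) = 0.33 / 0.055 = 6.0000
k* = 6.0000^(1/0.5) ≈ 36.0000
y* = (k*)^α = 36.0000^0.5 ≈ 6.0000
c* = (1 − s)·y* = (1 − 0.33) × 6.0000 ≈ 4.0200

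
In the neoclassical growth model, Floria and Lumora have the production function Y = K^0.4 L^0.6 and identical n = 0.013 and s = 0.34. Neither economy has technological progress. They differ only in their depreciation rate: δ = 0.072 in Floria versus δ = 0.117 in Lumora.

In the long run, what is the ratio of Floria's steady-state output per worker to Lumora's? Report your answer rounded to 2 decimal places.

ratio ≈ 1.33

Steady-state y* = [s/(n + δ)]^(α/(1−α)), so the ratio is [ (s_F/(n + δ)_F) / (s_L/(n + δ)_L) ]^0.6667.
s_F/(n + δ)_F = 0.34/0.085 = 4.0000; s_L/(n + δ)_L = 0.34/0.130 = 2.6154.
Ratio = (4.0000/2.6154)^0.6667 = 1.5294^0.6667 ≈ 1.3275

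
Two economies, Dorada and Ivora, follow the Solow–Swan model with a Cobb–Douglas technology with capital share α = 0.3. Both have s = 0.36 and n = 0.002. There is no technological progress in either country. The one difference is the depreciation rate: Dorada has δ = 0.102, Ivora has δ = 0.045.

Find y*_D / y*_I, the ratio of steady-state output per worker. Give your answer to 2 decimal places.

y*_D / y*_I ≈ 0.71

Steady-state y* = [s/(n + δ)]^(α/(1−α)), so the ratio is [ (s_D/(n + δ)_D) / (s_I/(n + δ)_I) ]^0.4286.
s_D/(n + δ)_D = 0.36/0.104 = 3.4615; s_I/(n + δ)_I = 0.36/0.047 = 7.6596.
Ratio = (3.4615/7.6596)^0.4286 = 0.4519^0.4286 ≈ 0.7115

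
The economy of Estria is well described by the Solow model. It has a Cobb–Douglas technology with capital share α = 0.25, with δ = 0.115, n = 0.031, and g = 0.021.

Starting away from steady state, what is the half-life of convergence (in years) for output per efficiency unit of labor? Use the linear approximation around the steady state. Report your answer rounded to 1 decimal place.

about 5.5 years

Near the steady state the convergence rate is λ = (1 − α)(n + g + δ).
λ = (1 − 0.25) × 0.167 = 0.75 × 0.167 = 0.12525
Half-life = ln 2 / λ = 0.6931 / 0.12525 ≈ 5.53 years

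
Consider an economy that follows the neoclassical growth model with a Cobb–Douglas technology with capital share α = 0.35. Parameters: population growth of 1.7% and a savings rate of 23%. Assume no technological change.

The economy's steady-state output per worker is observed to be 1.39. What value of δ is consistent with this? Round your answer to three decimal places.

Steady state requires s·f(k) = (n + δ)·k, i.e. s·k^α = (n + δ)·k.
Since y* = [s/(n + δ)]^(α/(1−α)), we have s/(n + δ) = (y*)^((1−α)/α) = 1.39^1.8571 = 1.8433.
Therefore n + δ = s / 1.8433 = 0.23 / 1.8433 = 0.1248, so δ = 0.1248 − 0.017 = 0.1078.

δ ≈ 0.108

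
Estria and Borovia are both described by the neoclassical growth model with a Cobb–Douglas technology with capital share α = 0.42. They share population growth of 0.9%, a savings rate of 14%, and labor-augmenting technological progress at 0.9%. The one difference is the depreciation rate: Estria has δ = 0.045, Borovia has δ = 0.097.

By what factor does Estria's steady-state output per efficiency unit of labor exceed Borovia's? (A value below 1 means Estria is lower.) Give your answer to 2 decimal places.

Steady-state y* = [s/(n + g + δ)]^(α/(1−α)), so the ratio is [ (s_E/(n + g + δ)_E) / (s_B/(n + g + δ)_B) ]^0.7241.
s_E/(n + g + δ)_E = 0.14/0.063 = 2.2222; s_B/(n + g + δ)_B = 0.14/0.115 = 1.2174.
Ratio = (2.2222/1.2174)^0.7241 = 1.8254^0.7241 ≈ 1.5461

ratio ≈ 1.55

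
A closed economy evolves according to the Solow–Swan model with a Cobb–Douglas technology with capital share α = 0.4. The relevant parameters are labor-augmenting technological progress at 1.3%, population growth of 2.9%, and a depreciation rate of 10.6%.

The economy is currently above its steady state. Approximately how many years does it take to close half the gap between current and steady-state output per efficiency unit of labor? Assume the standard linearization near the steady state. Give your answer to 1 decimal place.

Near the steady state the convergence rate is λ = (1 − α)(n + g + δ).
λ = (1 − 0.4) × 0.148 = 0.6 × 0.148 = 0.0888
Half-life = ln 2 / λ = 0.6931 / 0.0888 ≈ 7.81 years

t_½ ≈ 7.8 years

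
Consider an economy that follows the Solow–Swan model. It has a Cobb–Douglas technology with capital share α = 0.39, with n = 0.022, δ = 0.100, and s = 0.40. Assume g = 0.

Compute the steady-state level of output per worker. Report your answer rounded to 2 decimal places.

y* = 2.14

At the steady state, Δk = 0, so s·k^α = (n + δ)·k.
Dividing both sides by k: k^(1−α) = s / (n + δ).
k^0.61 = 0.40 / (0.022 + 0.100) = 0.40 / 0.122 = 3.2787
k* = 3.2787^(1/0.61) ≈ 7.0051
y* = (k*)^α = 7.0051^0.39 ≈ 2.1365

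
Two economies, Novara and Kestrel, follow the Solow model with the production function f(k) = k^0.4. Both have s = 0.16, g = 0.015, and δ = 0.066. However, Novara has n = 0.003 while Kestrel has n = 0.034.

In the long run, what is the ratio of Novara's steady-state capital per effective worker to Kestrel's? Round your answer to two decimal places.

k*_N / k*_K ≈ 1.69

Steady-state k* = [s/(n + g + δ)]^(1/(1−α)), so the ratio is [ (s_N/(n + g + δ)_N) / (s_K/(n + g + δ)_K) ]^1.6667.
s_N/(n + g + δ)_N = 0.16/0.084 = 1.9048; s_K/(n + g + δ)_K = 0.16/0.115 = 1.3913.
Ratio = (1.9048/1.3913)^1.6667 = 1.3691^1.6667 ≈ 1.6881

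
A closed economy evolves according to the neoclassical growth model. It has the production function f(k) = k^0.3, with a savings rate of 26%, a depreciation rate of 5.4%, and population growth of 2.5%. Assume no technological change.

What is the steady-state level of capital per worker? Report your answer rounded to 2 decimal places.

k* ≈ 5.48

In steady state, investment equals break-even investment: s·k^α = (n + δ)·k.
Rearranging, k^(1−α) = s / (n + δ).
k^0.7 = 0.26 / (0.025 + 0.054) = 0.26 / 0.079 = 3.2911
k* = 3.2911^(1/0.7) ≈ 5.4835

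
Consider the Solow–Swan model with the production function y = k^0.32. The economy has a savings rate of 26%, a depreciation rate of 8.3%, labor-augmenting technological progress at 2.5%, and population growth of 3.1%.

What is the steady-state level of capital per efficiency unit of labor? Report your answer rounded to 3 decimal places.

Steady state requires s·f(k) = (n + g + δ)·k, i.e. s·k^α = (n + g + δ)·k.
Dividing both sides by k: k^(1−α) = s / (n + g + δ).
k^0.68 = 0.26 / (0.031 + 0.025 + 0.083) = 0.26 / 0.139 = 1.8705
k* = 1.8705^(1/0.68) ≈ 2.5115

k* ≈ 2.512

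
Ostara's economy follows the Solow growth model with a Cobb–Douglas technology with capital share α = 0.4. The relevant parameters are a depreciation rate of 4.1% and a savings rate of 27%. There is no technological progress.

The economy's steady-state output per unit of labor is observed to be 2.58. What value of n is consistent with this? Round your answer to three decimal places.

At the steady state, Δk = 0, so s·k^α = (n + δ)·k.
Since y* = [s/(n + δ)]^(α/(1−α)), we have s/(n + δ) = (y*)^((1−α)/α) = 2.58^1.5 = 4.1441.
Therefore n + δ = s / 4.1441 = 0.27 / 4.1441 = 0.0652, so n = 0.0652 − 0.041 = 0.0242.

n ≈ 0.024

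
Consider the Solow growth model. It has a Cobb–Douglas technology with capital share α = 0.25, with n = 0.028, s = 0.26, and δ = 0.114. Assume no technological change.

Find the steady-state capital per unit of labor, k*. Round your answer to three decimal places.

In steady state, investment equals break-even investment: s·k^α = (n + δ)·k.
Rearranging, k^(1−α) = s / (n + δ).
k^0.75 = 0.26 / (0.028 + 0.114) = 0.26 / 0.142 = 1.8310
k* = 1.8310^(1/0.75) ≈ 2.2400

k* = 2.240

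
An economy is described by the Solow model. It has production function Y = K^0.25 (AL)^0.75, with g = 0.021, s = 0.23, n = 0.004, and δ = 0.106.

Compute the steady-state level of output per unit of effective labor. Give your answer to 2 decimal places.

At the steady state, Δk = 0, so s·k^α = (n + g + δ)·k.
Rearranging, k^(1−α) = s / (n + g + δ).
k^0.75 = 0.23 / (0.004 + 0.021 + 0.106) = 0.23 / 0.131 = 1.7557
k* = 1.7557^(1/0.75) ≈ 2.1180
y* = (k*)^α = 2.1180^0.25 ≈ 1.2064

y* = 1.21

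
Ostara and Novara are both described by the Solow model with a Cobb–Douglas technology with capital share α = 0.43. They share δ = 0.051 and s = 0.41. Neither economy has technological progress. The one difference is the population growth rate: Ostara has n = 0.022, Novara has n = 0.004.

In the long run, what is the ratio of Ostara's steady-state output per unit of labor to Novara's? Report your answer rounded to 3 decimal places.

Steady-state y* = [s/(n + δ)]^(α/(1−α)), so the ratio is [ (s_O/(n + δ)_O) / (s_N/(n + δ)_N) ]^0.7544.
s_O/(n + δ)_O = 0.41/0.073 = 5.6164; s_N/(n + δ)_N = 0.41/0.055 = 7.4545.
Ratio = (5.6164/7.4545)^0.7544 = 0.7534^0.7544 ≈ 0.8077

ratio ≈ 0.808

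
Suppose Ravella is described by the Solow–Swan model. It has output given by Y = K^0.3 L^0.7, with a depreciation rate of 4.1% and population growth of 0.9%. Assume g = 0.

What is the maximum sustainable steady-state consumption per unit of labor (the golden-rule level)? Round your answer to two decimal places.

At the golden rule, f'(k) = n + δ, so α·k^(α−1) = n + δ and k_gold = (α/(n + δ))^(1/(1−α)).
k_gold = (0.3/0.050)^(1/0.7) = 6.0000^1.4286 ≈ 12.9320
c_gold = f(k_gold) − (n + δ)·k_gold = 2.1553 − 0.050×12.9320 ≈ 1.5087

c_gold ≈ 1.51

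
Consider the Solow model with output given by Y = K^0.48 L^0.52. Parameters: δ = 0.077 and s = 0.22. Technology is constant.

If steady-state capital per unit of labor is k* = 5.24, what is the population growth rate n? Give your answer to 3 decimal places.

Steady state requires s·f(k) = (n + δ)·k, i.e. s·k^α = (n + δ)·k.
So s / (n + δ) = (k*)^(1−α) = 5.24^0.52 = 2.3662.
Therefore n + δ = s / 2.3662 = 0.22 / 2.3662 = 0.0930, so n = 0.0930 − 0.077 = 0.0160.

n ≈ 0.016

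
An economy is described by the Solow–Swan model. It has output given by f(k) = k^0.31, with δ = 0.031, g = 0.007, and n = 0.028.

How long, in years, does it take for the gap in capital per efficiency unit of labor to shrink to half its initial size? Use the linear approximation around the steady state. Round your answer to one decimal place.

about 15.2 years

Near the steady state the convergence rate is λ = (1 − α)(n + g + δ).
λ = (1 − 0.31) × 0.066 = 0.69 × 0.066 = 0.04554
Half-life = ln 2 / λ = 0.6931 / 0.04554 ≈ 15.22 years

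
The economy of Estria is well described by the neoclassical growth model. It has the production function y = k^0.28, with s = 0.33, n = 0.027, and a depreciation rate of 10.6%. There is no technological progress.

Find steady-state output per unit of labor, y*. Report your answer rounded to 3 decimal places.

y* = 1.424

At the steady state, Δk = 0, so s·k^α = (n + δ)·k.
Dividing both sides by k: k^(1−α) = s / (n + δ).
k^0.72 = 0.33 / (0.027 + 0.106) = 0.33 / 0.133 = 2.4812
k* = 2.4812^(1/0.72) ≈ 3.5330
y* = (k*)^α = 3.5330^0.28 ≈ 1.4239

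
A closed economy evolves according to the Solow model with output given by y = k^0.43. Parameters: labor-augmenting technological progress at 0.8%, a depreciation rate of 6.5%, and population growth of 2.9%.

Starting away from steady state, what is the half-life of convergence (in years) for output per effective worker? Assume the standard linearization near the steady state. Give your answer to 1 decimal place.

Near the steady state the convergence rate is λ = (1 − α)(n + g + δ).
λ = (1 − 0.43) × 0.102 = 0.57 × 0.102 = 0.05814
Half-life = ln 2 / λ = 0.6931 / 0.05814 ≈ 11.92 years

half-life ≈ 11.9 years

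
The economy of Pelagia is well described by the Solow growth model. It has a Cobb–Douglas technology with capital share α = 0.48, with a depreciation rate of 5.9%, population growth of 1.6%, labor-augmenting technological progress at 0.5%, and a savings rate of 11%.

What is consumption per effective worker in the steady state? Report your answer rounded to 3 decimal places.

c* = 1.194

Steady state requires s·f(k) = (n + g + δ)·k, i.e. s·k^α = (n + g + δ)·k.
Dividing both sides by k: k^(1−α) = s / (n + g + δ).
k^0.52 = 0.11 / (0.016 + 0.005 + 0.059) = 0.11 / 0.080 = 1.3750
k* = 1.3750^(1/0.52) ≈ 1.8449
y* = (k*)^α = 1.8449^0.48 ≈ 1.3417
c* = (1 − s)·y* = (1 − 0.11) × 1.3417 ≈ 1.1941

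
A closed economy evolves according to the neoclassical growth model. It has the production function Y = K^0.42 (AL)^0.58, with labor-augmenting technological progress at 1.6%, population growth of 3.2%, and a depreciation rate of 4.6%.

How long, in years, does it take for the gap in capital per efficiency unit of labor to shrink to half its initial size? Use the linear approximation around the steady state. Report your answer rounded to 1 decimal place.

Near the steady state the convergence rate is λ = (1 − α)(n + g + δ).
λ = (1 − 0.42) × 0.094 = 0.58 × 0.094 = 0.05452
Half-life = ln 2 / λ = 0.6931 / 0.05452 ≈ 12.71 years

half-life ≈ 12.7 years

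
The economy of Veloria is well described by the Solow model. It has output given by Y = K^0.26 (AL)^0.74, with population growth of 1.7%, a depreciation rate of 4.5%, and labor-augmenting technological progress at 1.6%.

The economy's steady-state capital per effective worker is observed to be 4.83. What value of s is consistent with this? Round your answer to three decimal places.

Steady state requires s·f(k) = (n + g + δ)·k, i.e. s·k^α = (n + g + δ)·k.
So s / (n + g + δ) = (k*)^(1−α) = 4.83^0.74 = 3.2072.
Therefore s = 3.2072 × (n + g + δ) = 3.2072 × 0.078 = 0.2502.

s ≈ 0.250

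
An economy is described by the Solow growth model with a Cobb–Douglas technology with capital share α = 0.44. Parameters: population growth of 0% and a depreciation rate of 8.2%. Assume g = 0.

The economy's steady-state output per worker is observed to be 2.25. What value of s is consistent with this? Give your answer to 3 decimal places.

s ≈ 0.230

In steady state, investment equals break-even investment: s·k^α = (n + δ)·k.
Since y* = [s/(n + δ)]^(α/(1−α)), we have s/(n + δ) = (y*)^((1−α)/α) = 2.25^1.2727 = 2.8069.
Therefore s = 2.8069 × (n + δ) = 2.8069 × 0.082 = 0.2302.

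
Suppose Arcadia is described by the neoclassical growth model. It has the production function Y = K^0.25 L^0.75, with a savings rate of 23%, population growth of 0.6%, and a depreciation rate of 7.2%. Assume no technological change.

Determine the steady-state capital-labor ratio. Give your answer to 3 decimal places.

k* ≈ 4.228

At the steady state, Δk = 0, so s·k^α = (n + δ)·k.
Dividing both sides by k: k^(1−α) = s / (n + δ).
k^0.75 = 0.23 / (0.006 + 0.072) = 0.23 / 0.078 = 2.9487
k* = 2.9487^(1/0.75) ≈ 4.2284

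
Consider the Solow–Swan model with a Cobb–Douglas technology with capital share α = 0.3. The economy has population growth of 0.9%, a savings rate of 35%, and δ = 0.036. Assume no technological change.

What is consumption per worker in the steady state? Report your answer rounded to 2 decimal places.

c* = 1.57

In steady state, investment equals break-even investment: s·k^α = (n + δ)·k.
Rearranging, k^(1−α) = s / (n + δ).
k^0.7 = 0.35 / (0.009 + 0.036) = 0.35 / 0.045 = 7.7778
k* = 7.7778^(1/0.7) ≈ 18.7349
y* = (k*)^α = 18.7349^0.3 ≈ 2.4088
c* = (1 − s)·y* = (1 − 0.35) × 2.4088 ≈ 1.5657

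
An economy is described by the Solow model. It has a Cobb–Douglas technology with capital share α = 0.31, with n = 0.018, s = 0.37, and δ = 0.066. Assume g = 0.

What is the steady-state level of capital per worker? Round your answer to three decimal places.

At the steady state, Δk = 0, so s·k^α = (n + δ)·k.
Rearranging, k^(1−α) = s / (n + δ).
k^0.69 = 0.37 / (0.018 + 0.066) = 0.37 / 0.084 = 4.4048
k* = 4.4048^(1/0.69) ≈ 8.5748

k* ≈ 8.575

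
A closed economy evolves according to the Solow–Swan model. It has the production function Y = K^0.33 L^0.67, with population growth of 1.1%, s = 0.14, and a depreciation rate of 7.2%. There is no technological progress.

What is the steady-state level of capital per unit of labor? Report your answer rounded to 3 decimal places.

At the steady state, Δk = 0, so s·k^α = (n + δ)·k.
Dividing both sides by k: k^(1−α) = s / (n + δ).
k^0.67 = 0.14 / (0.011 + 0.072) = 0.14 / 0.083 = 1.6867
k* = 1.6867^(1/0.67) ≈ 2.1820

k* ≈ 2.182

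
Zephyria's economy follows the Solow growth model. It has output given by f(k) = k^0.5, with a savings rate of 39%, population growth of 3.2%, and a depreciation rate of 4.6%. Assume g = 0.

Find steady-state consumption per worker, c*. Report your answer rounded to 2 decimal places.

In steady state, investment equals break-even investment: s·k^α = (n + δ)·k.
Rearranging, k^(1−α) = s / (n + δ).
k^0.5 = 0.39 / (0.032 + 0.046) = 0.39 / 0.078 = 5.0000
k* = 5.0000^(1/0.5) ≈ 25.0000
y* = (k*)^α = 25.0000^0.5 ≈ 5.0000
c* = (1 − s)·y* = (1 − 0.39) × 5.0000 ≈ 3.0500

c* = 3.05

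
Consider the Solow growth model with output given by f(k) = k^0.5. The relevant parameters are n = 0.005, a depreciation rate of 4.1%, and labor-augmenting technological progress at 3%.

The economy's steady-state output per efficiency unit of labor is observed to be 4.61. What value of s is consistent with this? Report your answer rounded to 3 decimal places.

s ≈ 0.350

Steady state requires s·f(k) = (n + g + δ)·k, i.e. s·k^α = (n + g + δ)·k.
Since y* = [s/(n + g + δ)]^(α/(1−α)), we have s/(n + g + δ) = (y*)^((1−α)/α) = 4.61^1 = 4.6100.
Therefore s = 4.6100 × (n + g + δ) = 4.6100 × 0.076 = 0.3504.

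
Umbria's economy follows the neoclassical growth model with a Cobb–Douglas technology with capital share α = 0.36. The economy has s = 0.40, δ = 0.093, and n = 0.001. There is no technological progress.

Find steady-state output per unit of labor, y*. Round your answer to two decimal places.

In steady state, investment equals break-even investment: s·k^α = (n + δ)·k.
Rearranging, k^(1−α) = s / (n + δ).
k^0.64 = 0.40 / (0.001 + 0.093) = 0.40 / 0.094 = 4.2553
k* = 4.2553^(1/0.64) ≈ 9.6096
y* = (k*)^α = 9.6096^0.36 ≈ 2.2583

y* = 2.26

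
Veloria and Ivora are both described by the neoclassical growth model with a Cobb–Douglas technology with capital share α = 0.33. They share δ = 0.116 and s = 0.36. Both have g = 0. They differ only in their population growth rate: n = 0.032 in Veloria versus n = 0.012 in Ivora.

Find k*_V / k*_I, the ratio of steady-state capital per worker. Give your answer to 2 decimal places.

Steady-state k* = [s/(n + δ)]^(1/(1−α)), so the ratio is [ (s_V/(n + δ)_V) / (s_I/(n + δ)_I) ]^1.4925.
s_V/(n + δ)_V = 0.36/0.148 = 2.4324; s_I/(n + δ)_I = 0.36/0.128 = 2.8125.
Ratio = (2.4324/2.8125)^1.4925 = 0.8649^1.4925 ≈ 0.8052

k*_V / k*_I ≈ 0.81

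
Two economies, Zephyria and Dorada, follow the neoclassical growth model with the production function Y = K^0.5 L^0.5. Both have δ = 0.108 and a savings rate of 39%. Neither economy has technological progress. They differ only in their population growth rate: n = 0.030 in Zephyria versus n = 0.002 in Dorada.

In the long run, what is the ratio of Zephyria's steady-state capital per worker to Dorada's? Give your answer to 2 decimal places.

k*_Z / k*_D ≈ 0.64

Steady-state k* = [s/(n + δ)]^(1/(1−α)), so the ratio is [ (s_Z/(n + δ)_Z) / (s_D/(n + δ)_D) ]^2.
s_Z/(n + δ)_Z = 0.39/0.138 = 2.8261; s_D/(n + δ)_D = 0.39/0.110 = 3.5455.
Ratio = (2.8261/3.5455)^2 = 0.7971^2 ≈ 0.6354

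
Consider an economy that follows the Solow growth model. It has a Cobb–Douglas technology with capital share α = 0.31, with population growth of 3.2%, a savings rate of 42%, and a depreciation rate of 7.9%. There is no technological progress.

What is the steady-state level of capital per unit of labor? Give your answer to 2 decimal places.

k* ≈ 6.88

Steady state requires s·f(k) = (n + δ)·k, i.e. s·k^α = (n + δ)·k.
Dividing both sides by k: k^(1−α) = s / (n + δ).
k^0.69 = 0.42 / (0.032 + 0.079) = 0.42 / 0.111 = 3.7838
k* = 3.7838^(1/0.69) ≈ 6.8798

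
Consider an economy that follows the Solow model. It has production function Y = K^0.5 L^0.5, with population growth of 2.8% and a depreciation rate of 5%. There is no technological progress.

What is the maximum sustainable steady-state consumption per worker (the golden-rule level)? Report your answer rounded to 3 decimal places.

c_gold ≈ 3.205

At the golden rule, f'(k) = n + δ, so α·k^(α−1) = n + δ and k_gold = (α/(n + δ))^(1/(1−α)).
k_gold = (0.5/0.078)^(1/0.5) = 6.4103^2 ≈ 41.0919
c_gold = f(k_gold) − (n + δ)·k_gold = 6.4103 − 0.078×41.0919 ≈ 3.2051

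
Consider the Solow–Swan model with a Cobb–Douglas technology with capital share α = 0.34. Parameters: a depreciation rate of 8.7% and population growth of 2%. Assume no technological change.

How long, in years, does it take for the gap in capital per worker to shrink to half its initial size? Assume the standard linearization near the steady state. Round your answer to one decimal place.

half-life ≈ 9.8 years

Near the steady state the convergence rate is λ = (1 − α)(n + δ).
λ = (1 − 0.34) × 0.107 = 0.66 × 0.107 = 0.07062
Half-life = ln 2 / λ = 0.6931 / 0.07062 ≈ 9.81 years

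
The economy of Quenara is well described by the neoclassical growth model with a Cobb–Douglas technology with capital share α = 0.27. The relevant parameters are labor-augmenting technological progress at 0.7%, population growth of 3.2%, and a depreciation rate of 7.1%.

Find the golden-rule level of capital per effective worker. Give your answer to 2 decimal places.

The golden rule sets f'(k) = n + g + δ, i.e. α·k^(α−1) = n + g + δ.
So k^(1−α) = α / (n + g + δ) = 0.27 / 0.110 = 2.4545.
k_gold = 2.4545^(1/0.73) ≈ 3.4213

k_gold ≈ 3.42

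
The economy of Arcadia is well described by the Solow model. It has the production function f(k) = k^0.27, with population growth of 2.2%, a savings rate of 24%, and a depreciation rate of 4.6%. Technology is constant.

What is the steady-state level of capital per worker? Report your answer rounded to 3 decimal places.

In steady state, investment equals break-even investment: s·k^α = (n + δ)·k.
Dividing both sides by k: k^(1−α) = s / (n + δ).
k^0.73 = 0.24 / (0.022 + 0.046) = 0.24 / 0.068 = 3.5294
k* = 3.5294^(1/0.73) ≈ 5.6270

k* ≈ 5.627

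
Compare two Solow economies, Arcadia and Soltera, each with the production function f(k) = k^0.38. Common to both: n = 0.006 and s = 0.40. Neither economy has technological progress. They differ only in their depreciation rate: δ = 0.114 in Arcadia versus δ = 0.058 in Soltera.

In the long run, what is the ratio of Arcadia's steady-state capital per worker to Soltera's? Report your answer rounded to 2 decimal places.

k*_A / k*_S ≈ 0.36

Steady-state k* = [s/(n + δ)]^(1/(1−α)), so the ratio is [ (s_A/(n + δ)_A) / (s_S/(n + δ)_S) ]^1.6129.
s_A/(n + δ)_A = 0.40/0.120 = 3.3333; s_S/(n + δ)_S = 0.40/0.064 = 6.2500.
Ratio = (3.3333/6.2500)^1.6129 = 0.5333^1.6129 ≈ 0.3628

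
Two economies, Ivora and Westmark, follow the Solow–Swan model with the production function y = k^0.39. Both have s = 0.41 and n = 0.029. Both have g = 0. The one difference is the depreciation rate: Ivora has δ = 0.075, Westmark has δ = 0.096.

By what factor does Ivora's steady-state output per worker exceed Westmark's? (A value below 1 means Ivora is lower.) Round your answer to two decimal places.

Steady-state y* = [s/(n + δ)]^(α/(1−α)), so the ratio is [ (s_I/(n + δ)_I) / (s_W/(n + δ)_W) ]^0.6393.
s_I/(n + δ)_I = 0.41/0.104 = 3.9423; s_W/(n + δ)_W = 0.41/0.125 = 3.2800.
Ratio = (3.9423/3.2800)^0.6393 = 1.2019^0.6393 ≈ 1.1248

y*_I / y*_W ≈ 1.12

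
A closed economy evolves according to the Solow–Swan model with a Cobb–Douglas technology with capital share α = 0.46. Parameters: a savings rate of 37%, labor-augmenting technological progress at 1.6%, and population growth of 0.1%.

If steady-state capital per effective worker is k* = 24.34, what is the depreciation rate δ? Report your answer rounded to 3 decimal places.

In steady state, investment equals break-even investment: s·k^α = (n + g + δ)·k.
So s / (n + g + δ) = (k*)^(1−α) = 24.34^0.54 = 5.6055.
Therefore n + g + δ = s / 5.6055 = 0.37 / 5.6055 = 0.0660, so δ = 0.0660 − 0.017 = 0.0490.

δ ≈ 0.049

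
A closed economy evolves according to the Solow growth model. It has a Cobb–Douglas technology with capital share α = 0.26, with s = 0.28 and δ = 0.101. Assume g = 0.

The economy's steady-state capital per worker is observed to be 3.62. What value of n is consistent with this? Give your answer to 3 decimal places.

n ≈ 0.007

In steady state, investment equals break-even investment: s·k^α = (n + δ)·k.
So s / (n + δ) = (k*)^(1−α) = 3.62^0.74 = 2.5909.
Therefore n + δ = s / 2.5909 = 0.28 / 2.5909 = 0.1081, so n = 0.1081 − 0.101 = 0.0071.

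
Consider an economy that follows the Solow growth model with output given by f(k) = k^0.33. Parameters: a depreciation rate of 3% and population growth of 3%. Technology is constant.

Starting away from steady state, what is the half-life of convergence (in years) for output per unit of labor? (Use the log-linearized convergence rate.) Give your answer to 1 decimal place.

about 17.2 years

Near the steady state the convergence rate is λ = (1 − α)(n + δ).
λ = (1 − 0.33) × 0.060 = 0.67 × 0.060 = 0.0402
Half-life = ln 2 / λ = 0.6931 / 0.0402 ≈ 17.24 years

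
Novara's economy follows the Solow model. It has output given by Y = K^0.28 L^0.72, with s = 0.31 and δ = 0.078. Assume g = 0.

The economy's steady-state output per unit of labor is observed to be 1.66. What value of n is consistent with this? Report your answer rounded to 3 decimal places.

At the steady state, Δk = 0, so s·k^α = (n + δ)·k.
Since y* = [s/(n + δ)]^(α/(1−α)), we have s/(n + δ) = (y*)^((1−α)/α) = 1.66^2.5714 = 3.6812.
Therefore n + δ = s / 3.6812 = 0.31 / 3.6812 = 0.0842, so n = 0.0842 − 0.078 = 0.0062.

n ≈ 0.006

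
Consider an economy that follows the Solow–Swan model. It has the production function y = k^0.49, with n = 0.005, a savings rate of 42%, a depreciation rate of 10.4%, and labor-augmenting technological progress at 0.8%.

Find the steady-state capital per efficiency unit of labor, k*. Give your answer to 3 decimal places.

At the steady state, Δk = 0, so s·k^α = (n + g + δ)·k.
Rearranging, k^(1−α) = s / (n + g + δ).
k^0.51 = 0.42 / (0.005 + 0.008 + 0.104) = 0.42 / 0.117 = 3.5897
k* = 3.5897^(1/0.51) ≈ 12.2560

k* ≈ 12.256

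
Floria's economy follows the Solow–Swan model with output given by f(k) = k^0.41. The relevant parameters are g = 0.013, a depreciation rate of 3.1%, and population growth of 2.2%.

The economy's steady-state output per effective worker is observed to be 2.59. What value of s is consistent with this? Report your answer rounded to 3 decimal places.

Steady state requires s·f(k) = (n + g + δ)·k, i.e. s·k^α = (n + g + δ)·k.
Since y* = [s/(n + g + δ)]^(α/(1−α)), we have s/(n + g + δ) = (y*)^((1−α)/α) = 2.59^1.439 = 3.9331.
Therefore s = 3.9331 × (n + g + δ) = 3.9331 × 0.066 = 0.2596.

s ≈ 0.260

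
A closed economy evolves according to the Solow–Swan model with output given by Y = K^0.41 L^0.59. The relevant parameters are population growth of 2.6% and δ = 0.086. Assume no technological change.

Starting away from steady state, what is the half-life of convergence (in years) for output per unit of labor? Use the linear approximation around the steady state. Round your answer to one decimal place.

Near the steady state the convergence rate is λ = (1 − α)(n + δ).
λ = (1 − 0.41) × 0.112 = 0.59 × 0.112 = 0.06608
Half-life = ln 2 / λ = 0.6931 / 0.06608 ≈ 10.49 years

about 10.5 years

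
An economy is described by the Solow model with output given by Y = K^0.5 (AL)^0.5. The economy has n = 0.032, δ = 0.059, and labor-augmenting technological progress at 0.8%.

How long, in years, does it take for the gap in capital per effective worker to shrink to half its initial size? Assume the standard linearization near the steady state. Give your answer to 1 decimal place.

Near the steady state the convergence rate is λ = (1 − α)(n + g + δ).
λ = (1 − 0.5) × 0.099 = 0.5 × 0.099 = 0.0495
Half-life = ln 2 / λ = 0.6931 / 0.0495 ≈ 14.00 years

t_½ ≈ 14.0 years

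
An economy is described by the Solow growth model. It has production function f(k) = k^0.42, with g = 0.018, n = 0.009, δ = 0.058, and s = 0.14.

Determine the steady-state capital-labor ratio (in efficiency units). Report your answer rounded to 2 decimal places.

k* = 2.36

At the steady state, Δk = 0, so s·k^α = (n + g + δ)·k.
Dividing both sides by k: k^(1−α) = s / (n + g + δ).
k^0.58 = 0.14 / (0.009 + 0.018 + 0.058) = 0.14 / 0.085 = 1.6471
k* = 1.6471^(1/0.58) ≈ 2.3640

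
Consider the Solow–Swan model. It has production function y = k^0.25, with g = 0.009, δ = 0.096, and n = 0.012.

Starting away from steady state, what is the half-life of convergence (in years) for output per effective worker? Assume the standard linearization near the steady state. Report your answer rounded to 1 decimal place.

Near the steady state the convergence rate is λ = (1 − α)(n + g + δ).
λ = (1 − 0.25) × 0.117 = 0.75 × 0.117 = 0.08775
Half-life = ln 2 / λ = 0.6931 / 0.08775 ≈ 7.90 years

half-life ≈ 7.9 years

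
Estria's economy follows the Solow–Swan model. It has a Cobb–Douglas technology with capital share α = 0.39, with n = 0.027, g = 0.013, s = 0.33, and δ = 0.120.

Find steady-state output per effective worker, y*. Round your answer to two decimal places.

y* ≈ 1.59

In steady state, investment equals break-even investment: s·k^α = (n + g + δ)·k.
Rearranging, k^(1−α) = s / (n + g + δ).
k^0.61 = 0.33 / (0.027 + 0.013 + 0.120) = 0.33 / 0.160 = 2.0625
k* = 2.0625^(1/0.61) ≈ 3.2764
y* = (k*)^α = 3.2764^0.39 ≈ 1.5886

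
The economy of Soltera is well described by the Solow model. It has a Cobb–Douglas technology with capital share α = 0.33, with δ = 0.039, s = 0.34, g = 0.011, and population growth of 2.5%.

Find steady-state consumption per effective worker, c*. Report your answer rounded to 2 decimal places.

At the steady state, Δk = 0, so s·k^α = (n + g + δ)·k.
Rearranging, k^(1−α) = s / (n + g + δ).
k^0.67 = 0.34 / (0.025 + 0.011 + 0.039) = 0.34 / 0.075 = 4.5333
k* = 4.5333^(1/0.67) ≈ 9.5438
y* = (k*)^α = 9.5438^0.33 ≈ 2.1053
c* = (1 − s)·y* = (1 − 0.34) × 2.1053 ≈ 1.3895

c* = 1.39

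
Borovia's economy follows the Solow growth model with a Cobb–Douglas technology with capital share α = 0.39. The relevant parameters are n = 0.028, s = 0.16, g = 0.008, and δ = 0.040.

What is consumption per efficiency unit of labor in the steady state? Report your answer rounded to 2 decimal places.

c* ≈ 1.35

Steady state requires s·f(k) = (n + g + δ)·k, i.e. s·k^α = (n + g + δ)·k.
Dividing both sides by k: k^(1−α) = s / (n + g + δ).
k^0.61 = 0.16 / (0.028 + 0.008 + 0.040) = 0.16 / 0.076 = 2.1053
k* = 2.1053^(1/0.61) ≈ 3.3886
y* = (k*)^α = 3.3886^0.39 ≈ 1.6096
c* = (1 − s)·y* = (1 − 0.16) × 1.6096 ≈ 1.3521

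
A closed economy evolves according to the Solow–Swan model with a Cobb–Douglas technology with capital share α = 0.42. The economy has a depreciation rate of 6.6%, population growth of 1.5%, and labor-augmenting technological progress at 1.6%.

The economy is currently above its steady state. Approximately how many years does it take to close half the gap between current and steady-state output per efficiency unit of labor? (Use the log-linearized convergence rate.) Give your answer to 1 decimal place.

Near the steady state the convergence rate is λ = (1 − α)(n + g + δ).
λ = (1 − 0.42) × 0.097 = 0.58 × 0.097 = 0.05626
Half-life = ln 2 / λ = 0.6931 / 0.05626 ≈ 12.32 years

t_½ ≈ 12.3 years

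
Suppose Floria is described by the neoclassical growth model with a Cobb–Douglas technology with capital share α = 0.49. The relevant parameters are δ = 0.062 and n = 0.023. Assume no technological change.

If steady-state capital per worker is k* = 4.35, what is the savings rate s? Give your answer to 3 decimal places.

s ≈ 0.180

In steady state, investment equals break-even investment: s·k^α = (n + δ)·k.
So s / (n + δ) = (k*)^(1−α) = 4.35^0.51 = 2.1166.
Therefore s = 2.1166 × (n + δ) = 2.1166 × 0.085 = 0.1799.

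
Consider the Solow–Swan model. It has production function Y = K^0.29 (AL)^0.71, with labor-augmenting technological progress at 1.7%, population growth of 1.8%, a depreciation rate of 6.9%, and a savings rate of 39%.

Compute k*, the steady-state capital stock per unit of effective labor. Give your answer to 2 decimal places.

k* ≈ 6.43

Steady state requires s·f(k) = (n + g + δ)·k, i.e. s·k^α = (n + g + δ)·k.
Dividing both sides by k: k^(1−α) = s / (n + g + δ).
k^0.71 = 0.39 / (0.018 + 0.017 + 0.069) = 0.39 / 0.104 = 3.7500
k* = 3.7500^(1/0.71) ≈ 6.4342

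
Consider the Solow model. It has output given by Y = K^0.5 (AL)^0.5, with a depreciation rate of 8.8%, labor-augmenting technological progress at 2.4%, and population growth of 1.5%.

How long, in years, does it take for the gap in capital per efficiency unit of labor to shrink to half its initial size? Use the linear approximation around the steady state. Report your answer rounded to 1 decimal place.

t_½ ≈ 10.9 years

Near the steady state the convergence rate is λ = (1 − α)(n + g + δ).
λ = (1 − 0.5) × 0.127 = 0.5 × 0.127 = 0.0635
Half-life = ln 2 / λ = 0.6931 / 0.0635 ≈ 10.91 years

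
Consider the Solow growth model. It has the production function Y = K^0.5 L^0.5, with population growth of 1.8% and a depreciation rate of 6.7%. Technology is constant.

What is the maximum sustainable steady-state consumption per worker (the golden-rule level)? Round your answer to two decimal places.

c_gold ≈ 2.94

At the golden rule, f'(k) = n + δ, so α·k^(α−1) = n + δ and k_gold = (α/(n + δ))^(1/(1−α)).
k_gold = (0.5/0.085)^(1/0.5) = 5.8824^2 ≈ 34.6026
c_gold = f(k_gold) − (n + δ)·k_gold = 5.8824 − 0.085×34.6026 ≈ 2.9412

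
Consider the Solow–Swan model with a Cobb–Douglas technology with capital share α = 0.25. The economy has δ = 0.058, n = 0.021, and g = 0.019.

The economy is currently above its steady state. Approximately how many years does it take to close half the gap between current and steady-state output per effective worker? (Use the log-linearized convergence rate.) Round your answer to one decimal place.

half-life ≈ 9.4 years

Near the steady state the convergence rate is λ = (1 − α)(n + g + δ).
λ = (1 − 0.25) × 0.098 = 0.75 × 0.098 = 0.0735
Half-life = ln 2 / λ = 0.6931 / 0.0735 ≈ 9.43 years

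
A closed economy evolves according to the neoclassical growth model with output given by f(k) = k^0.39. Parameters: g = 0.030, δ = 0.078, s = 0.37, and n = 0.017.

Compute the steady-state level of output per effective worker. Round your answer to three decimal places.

y* = 2.001

At the steady state, Δk = 0, so s·k^α = (n + g + δ)·k.
Dividing both sides by k: k^(1−α) = s / (n + g + δ).
k^0.61 = 0.37 / (0.017 + 0.030 + 0.078) = 0.37 / 0.125 = 2.9600
k* = 2.9600^(1/0.61) ≈ 5.9239
y* = (k*)^α = 5.9239^0.39 ≈ 2.0013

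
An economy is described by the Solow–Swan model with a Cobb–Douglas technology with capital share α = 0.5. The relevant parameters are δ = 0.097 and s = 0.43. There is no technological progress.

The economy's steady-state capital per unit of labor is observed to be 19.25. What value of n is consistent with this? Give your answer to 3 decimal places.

In steady state, investment equals break-even investment: s·k^α = (n + δ)·k.
So s / (n + δ) = (k*)^(1−α) = 19.25^0.5 = 4.3875.
Therefore n + δ = s / 4.3875 = 0.43 / 4.3875 = 0.0980, so n = 0.0980 − 0.097 = 0.0010.

n ≈ 0.001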